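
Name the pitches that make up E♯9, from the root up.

E♯9: dominant ninth on E#.
root → E#
3rd (major 3rd) → G##
5th (perfect 5th) → B#
7th (minor 7th) → D#
9th (major 9th) → F##

E#, G##, B#, D#, F##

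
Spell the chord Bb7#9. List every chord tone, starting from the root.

Bb, D, F, Ab, C#

Bb7#9 is a dominant seventh sharp nine built on Bb.
Root: Bb
Major 3rd (3rd): D
Perfect 5th (5th): F
Minor 7th (7th): Ab
Augmented 9th (9th): C#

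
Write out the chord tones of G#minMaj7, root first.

Root G♯, quality minor-major seventh:
root → G♯
3rd (minor 3rd) → B
5th (perfect 5th) → D♯
7th (major 7th) → F𝄪

G♯ B D♯ F𝄪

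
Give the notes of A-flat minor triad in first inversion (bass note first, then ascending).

In root position, A-flat minor triad is A-flat–C-flat–E-flat.
First inversion puts the third (C-flat) in the bass.

C-flat E-flat A-flat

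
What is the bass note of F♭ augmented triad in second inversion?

F♭ augmented triad in root position is Fb–Ab–C.
Second inversion places the fifth in the bass, which is C.

C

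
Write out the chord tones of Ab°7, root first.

Ab – Cb – Ebb – Gbb

Ab°7: diminished seventh on Ab.
root → Ab
3rd (minor 3rd) → Cb
5th (diminished 5th) → Ebb
7th (diminished 7th) → Gbb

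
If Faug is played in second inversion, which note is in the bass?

Faug = F–A–C#. Second inversion → fifth in the bass = C#.

C#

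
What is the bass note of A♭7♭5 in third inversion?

A♭7♭5 = A♭–C–E𝄫–G♭. Third inversion → seventh in the bass = G♭.

G♭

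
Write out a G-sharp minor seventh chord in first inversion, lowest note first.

In root position, G-sharp minor seventh is G#–B–D#–F#.
First inversion puts the third (B) in the bass.

B, D#, F#, G#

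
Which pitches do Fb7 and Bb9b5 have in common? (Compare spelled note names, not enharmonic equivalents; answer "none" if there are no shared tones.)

Fb, Ab

Fb7: Fb Ab Cb Ebb
Bb9b5: Bb D Fb Ab C
Common to both → Fb, Ab.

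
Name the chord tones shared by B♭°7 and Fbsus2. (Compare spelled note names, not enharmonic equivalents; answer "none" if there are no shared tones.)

F♭

B♭°7: B♭ D♭ F♭ A𝄫
Fbsus2: F♭ G♭ C♭
Common to both → F♭.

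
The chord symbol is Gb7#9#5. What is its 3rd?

Root of Gb7#9#5 = Gb. The 3rd is a major 3rd: Gb up a major 3rd → Bb.

Bb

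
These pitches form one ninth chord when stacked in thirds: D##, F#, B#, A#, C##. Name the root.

Arranged so that each adjacent pair is a third by letter name: B# – D## – F# – A# – C##.
The bottom of that stack, B#, is the root (this is B# dominant ninth flat five).

B#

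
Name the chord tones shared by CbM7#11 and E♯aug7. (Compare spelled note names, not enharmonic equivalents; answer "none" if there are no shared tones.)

none

CbM7#11 = Cb, Eb, Gb, Bb, F.
E♯aug7 = E#, G##, B##, D#.
Shared: none.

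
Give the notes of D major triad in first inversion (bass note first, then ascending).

F# A D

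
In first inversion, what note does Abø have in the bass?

C♭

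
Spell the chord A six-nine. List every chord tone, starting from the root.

A, C-sharp, E, F-sharp, B

A six-nine is a six-nine built on A.
Root: A
Major 3rd (3rd): C-sharp
Perfect 5th (5th): E
Major 6th (6th): F-sharp
Major 9th (9th): B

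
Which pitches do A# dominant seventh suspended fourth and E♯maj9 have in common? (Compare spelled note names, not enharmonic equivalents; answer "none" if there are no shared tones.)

E♯

A# dominant seventh suspended fourth = A♯, D♯, E♯, G♯.
E♯maj9 = E♯, G𝄪, B♯, D𝄪, F𝄪.
Shared: E♯.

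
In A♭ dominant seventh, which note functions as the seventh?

G-flat

A♭ dominant seventh is built on A-flat; its 7th is a minor 7th above the root.
A seventh above A uses the letter G, and the minor 7th above A-flat is G-flat.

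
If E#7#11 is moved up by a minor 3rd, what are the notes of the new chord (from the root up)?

G# B# D# F# C##

A minor 3rd up from E# is G#, so the new chord is G# dominant seventh sharp eleven.
G# — root
B# — major 3rd
D# — perfect 5th
F# — minor 7th
C## — augmented 11th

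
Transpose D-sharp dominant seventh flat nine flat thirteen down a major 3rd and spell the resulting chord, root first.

D♯ down a major 3rd → B. New chord: B dominant seventh flat nine flat thirteen.
Root: B
Major 3rd (3rd): D♯
Perfect 5th (5th): F♯
Minor 7th (7th): A
Minor 9th (9th): C
Minor 13th (13th): G

B  D♯  F♯  A  C  G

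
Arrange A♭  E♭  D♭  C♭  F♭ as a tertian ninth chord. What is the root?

D♭

Arranged so that each adjacent pair is a third by letter name: D♭ – F♭ – A♭ – C♭ – E♭.
The bottom of that stack, D♭, is the root (this is D♭ minor ninth).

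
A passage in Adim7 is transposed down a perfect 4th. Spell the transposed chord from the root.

E, G, B♭, D♭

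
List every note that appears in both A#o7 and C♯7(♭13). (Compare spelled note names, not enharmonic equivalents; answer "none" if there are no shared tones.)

A#o7: A# C# E G
C♯7(♭13): C# E# G# B A
Common to both → C#.

C#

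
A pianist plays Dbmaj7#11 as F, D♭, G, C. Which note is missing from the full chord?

Dbmaj7#11 = D♭, F, A♭, C, G. The voicing lacks the 5th (perfect 5th), A♭.

A♭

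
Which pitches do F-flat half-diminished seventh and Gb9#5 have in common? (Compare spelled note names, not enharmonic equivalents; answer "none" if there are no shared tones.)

F♭

F-flat half-diminished seventh: F♭ A𝄫 C𝄫 E𝄫
Gb9#5: G♭ B♭ D F♭ A♭
Common to both → F♭.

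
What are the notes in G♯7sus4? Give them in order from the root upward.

Root G#, quality dominant seventh suspended fourth:
Root: G#
Perfect 4th (4th): C#
Perfect 5th (5th): D#
Minor 7th (7th): F#

G#  C#  D#  F#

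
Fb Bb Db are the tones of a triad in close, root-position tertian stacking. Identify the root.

Arranged so that each adjacent pair is a third by letter name: Bb – Db – Fb.
The bottom of that stack, Bb, is the root (this is Bb diminished triad).

Bb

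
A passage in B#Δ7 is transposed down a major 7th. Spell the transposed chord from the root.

B# down a major 7th → C#. New chord: C# major seventh.
Root: C#
Major 3rd (3rd): E#
Perfect 5th (5th): G#
Major 7th (7th): B#

C# – E# – G# – B#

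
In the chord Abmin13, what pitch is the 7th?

Gb

Abmin13 is built on Ab; its 7th is a minor 7th above the root.
A seventh above A uses the letter G, and the minor 7th above Ab is Gb.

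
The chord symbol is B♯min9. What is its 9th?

Root of B♯min9 = B#. The 9th is a major 9th: B# up a major 9th → C##.

C##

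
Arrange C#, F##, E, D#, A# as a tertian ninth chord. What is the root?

D#

Arranged so that each adjacent pair is a third by letter name: D# – F## – A# – C# – E.
The bottom of that stack, D#, is the root (this is D# dominant seventh flat nine).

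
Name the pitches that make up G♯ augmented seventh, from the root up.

G♯ augmented seventh is an augmented seventh built on G-sharp.
- root: G-sharp
- major 3rd: B-sharp
- augmented 5th: D-double-sharp
- minor 7th: F-sharp

G-sharp  B-sharp  D-double-sharp  F-sharp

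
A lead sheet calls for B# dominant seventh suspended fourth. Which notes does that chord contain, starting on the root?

B# dominant seventh suspended fourth: dominant seventh suspended fourth on B♯.
B♯ — root
E♯ — perfect 4th
F𝄪 — perfect 5th
A♯ — minor 7th

B♯ – E♯ – F𝄪 – A♯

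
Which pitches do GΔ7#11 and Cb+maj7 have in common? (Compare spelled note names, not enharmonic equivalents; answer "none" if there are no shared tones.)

G

GΔ7#11 = G, B, D, F#, C#.
Cb+maj7 = Cb, Eb, G, Bb.
Shared: G.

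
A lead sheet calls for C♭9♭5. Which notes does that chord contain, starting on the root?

Cb Eb Gbb Bbb Db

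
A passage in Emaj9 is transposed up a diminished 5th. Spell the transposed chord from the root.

Bb D F A C

Transposed root: E → Bb (diminished 5th up). So we spell Bb major ninth:
Root: Bb
Major 3rd (3rd): D
Perfect 5th (5th): F
Major 7th (7th): A
Major 9th (9th): C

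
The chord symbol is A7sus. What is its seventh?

A7sus is built on A; its 7th is a minor 7th above the root.
A seventh above A uses the letter G, and the minor 7th above A is G.

G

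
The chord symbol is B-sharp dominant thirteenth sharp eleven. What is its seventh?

B-sharp dominant thirteenth sharp eleven is built on B#; its 7th is a minor 7th above the root.
A seventh above B uses the letter A, and the minor 7th above B# is A#.

A#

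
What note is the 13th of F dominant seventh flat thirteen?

D-flat

Root of F dominant seventh flat thirteen = F. The 13th is a minor 13th: F up a minor 13th → D-flat.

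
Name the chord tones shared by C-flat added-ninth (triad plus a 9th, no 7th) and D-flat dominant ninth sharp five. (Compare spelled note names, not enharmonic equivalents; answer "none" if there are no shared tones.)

C-flat added-ninth: C♭ E♭ G♭ D♭
D-flat dominant ninth sharp five: D♭ F A C♭ E♭
Common to both → C♭, E♭, D♭.

C♭ – E♭ – D♭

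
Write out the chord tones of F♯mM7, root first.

F# A C# E#

F♯mM7 is a minor-major seventh built on F#.
- root: F#
- minor 3rd: A
- perfect 5th: C#
- major 7th: E#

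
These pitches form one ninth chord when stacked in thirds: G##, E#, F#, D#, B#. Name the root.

Arranged so that each adjacent pair is a third by letter name: E# – G## – B# – D# – F#.
The bottom of that stack, E#, is the root (this is E# dominant seventh flat nine).

E#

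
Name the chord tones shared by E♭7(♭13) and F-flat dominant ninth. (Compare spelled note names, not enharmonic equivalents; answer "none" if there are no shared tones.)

E♭7(♭13): Eb G Bb Db Cb
F-flat dominant ninth: Fb Ab Cb Ebb Gb
Common to both → Cb.

Cb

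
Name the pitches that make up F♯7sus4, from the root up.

F#, B, C#, E

F♯7sus4 is a dominant seventh suspended fourth built on F#.
- root: F#
- perfect 4th: B
- perfect 5th: C#
- minor 7th: E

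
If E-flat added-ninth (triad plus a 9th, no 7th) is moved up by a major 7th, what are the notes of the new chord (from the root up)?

Transposed root: Eb → D (major 7th up). So we spell D added-ninth:
D — root
F# — major 3rd
A — perfect 5th
E — major 9th

D, F#, A, E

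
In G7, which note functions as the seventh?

F

G7 is built on G; its 7th is a minor 7th above the root.
A seventh above G uses the letter F, and the minor 7th above G is F.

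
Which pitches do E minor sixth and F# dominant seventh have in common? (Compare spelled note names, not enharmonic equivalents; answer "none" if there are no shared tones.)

E, C-sharp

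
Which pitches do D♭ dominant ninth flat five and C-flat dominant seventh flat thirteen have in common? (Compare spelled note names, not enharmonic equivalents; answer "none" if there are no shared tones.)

D♭ dominant ninth flat five: D-flat F A-double-flat C-flat E-flat
C-flat dominant seventh flat thirteen: C-flat E-flat G-flat B-double-flat A-double-flat
Common to both → A-double-flat, C-flat, E-flat.

A-double-flat  C-flat  E-flat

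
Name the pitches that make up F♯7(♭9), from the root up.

F#, A#, C#, E, G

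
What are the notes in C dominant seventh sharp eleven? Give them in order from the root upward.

C  E  G  Bb  F#

C dominant seventh sharp eleven: dominant seventh sharp eleven on C.
- root: C
- major 3rd: E
- perfect 5th: G
- minor 7th: Bb
- augmented 11th: F#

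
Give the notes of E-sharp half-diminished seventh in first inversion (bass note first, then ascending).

E-sharp half-diminished seventh = E-sharp–G-sharp–B–D-sharp; first inversion → third (G-sharp) lowest.

G-sharp, B, D-sharp, E-sharp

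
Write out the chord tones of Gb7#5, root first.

G♭ – B♭ – D – F♭

Gb7#5 is an augmented seventh built on G♭.
G♭ — root
B♭ — major 3rd
D — augmented 5th
F♭ — minor 7th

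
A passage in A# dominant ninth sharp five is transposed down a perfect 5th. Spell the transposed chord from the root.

A# down a perfect 5th → D#. New chord: D# dominant ninth sharp five.
Root: D#
Major 3rd (3rd): F##
Augmented 5th (5th): A##
Minor 7th (7th): C#
Major 9th (9th): E#

D#, F##, A##, C#, E#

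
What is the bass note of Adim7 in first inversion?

C

Adim7 in root position is A–C–Eb–Gb.
First inversion places the third in the bass, which is C.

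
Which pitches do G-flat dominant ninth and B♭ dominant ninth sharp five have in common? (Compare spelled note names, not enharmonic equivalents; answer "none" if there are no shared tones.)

Bb – Ab

G-flat dominant ninth = Gb, Bb, Db, Fb, Ab.
B♭ dominant ninth sharp five = Bb, D, F#, Ab, C.
Shared: Bb, Ab.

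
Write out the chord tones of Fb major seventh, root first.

Fb major seventh: major seventh on Fb.
Root: Fb
Major 3rd (3rd): Ab
Perfect 5th (5th): Cb
Major 7th (7th): Eb

Fb Ab Cb Eb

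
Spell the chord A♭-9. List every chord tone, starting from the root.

Ab, Cb, Eb, Gb, Bb

A♭-9 is a minor ninth built on Ab.
- root: Ab
- minor 3rd: Cb
- perfect 5th: Eb
- minor 7th: Gb
- major 9th: Bb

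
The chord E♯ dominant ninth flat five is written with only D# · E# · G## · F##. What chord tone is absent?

E♯ dominant ninth flat five = E#, G##, B, D#, F##. The voicing lacks the 5th (diminished 5th), B.

B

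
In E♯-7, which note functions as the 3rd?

G#

E♯-7 is built on E#; its 3rd is a minor 3rd above the root.
A third above E uses the letter G, and the minor 3rd above E# is G#.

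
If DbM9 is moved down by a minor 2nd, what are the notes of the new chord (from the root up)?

C, E, G, B, D

Db down a minor 2nd → C. New chord: C major ninth.
C — root
E — major 3rd
G — perfect 5th
B — major 7th
D — major 9th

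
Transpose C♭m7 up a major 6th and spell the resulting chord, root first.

Cb up a major 6th → Ab. New chord: Ab minor seventh.
- root: Ab
- minor 3rd: Cb
- perfect 5th: Eb
- minor 7th: Gb

Ab – Cb – Eb – Gb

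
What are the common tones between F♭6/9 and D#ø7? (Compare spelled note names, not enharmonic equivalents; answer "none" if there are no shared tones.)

none

F♭6/9 = Fb, Ab, Cb, Db, Gb.
D#ø7 = D#, F#, A, C#.
Shared: none.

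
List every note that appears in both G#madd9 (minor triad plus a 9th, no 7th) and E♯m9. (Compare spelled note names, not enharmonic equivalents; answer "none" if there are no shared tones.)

G# D#

G#madd9: G# B D# A#
E♯m9: E# G# B# D# F##
Common to both → G#, D#.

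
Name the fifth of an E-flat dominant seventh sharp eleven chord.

B-flat

Root of E-flat dominant seventh sharp eleven = E-flat. The 5th is a perfect 5th: E-flat up a perfect 5th → B-flat.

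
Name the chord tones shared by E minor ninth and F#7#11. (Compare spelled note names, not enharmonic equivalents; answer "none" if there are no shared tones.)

E, F#

E minor ninth = E, G, B, D, F#.
F#7#11 = F#, A#, C#, E, B#.
Shared: E, F#.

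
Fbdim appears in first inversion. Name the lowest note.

A𝄫

Fbdim in root position is F♭–A𝄫–C𝄫.
First inversion places the third in the bass, which is A𝄫.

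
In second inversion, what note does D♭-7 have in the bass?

D♭-7 in root position is D♭–F♭–A♭–C♭.
Second inversion places the fifth in the bass, which is A♭.

A♭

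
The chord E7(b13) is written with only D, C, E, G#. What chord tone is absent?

B

E7(b13) = E, G#, B, D, C. The voicing lacks the 5th (perfect 5th), B.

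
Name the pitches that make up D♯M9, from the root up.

D♯ – F𝄪 – A♯ – C𝄪 – E♯

Root D♯, quality major ninth:
root → D♯
3rd (major 3rd) → F𝄪
5th (perfect 5th) → A♯
7th (major 7th) → C𝄪
9th (major 9th) → E♯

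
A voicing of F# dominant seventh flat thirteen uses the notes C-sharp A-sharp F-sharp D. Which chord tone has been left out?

The full F# dominant seventh flat thirteen chord is F-sharp, A-sharp, C-sharp, E, D.
Comparing with the voicing, the minor 7th (7th) — E — is absent.

E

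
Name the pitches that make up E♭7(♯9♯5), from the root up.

E♭  G  B  D♭  F♯

E♭7(♯9♯5): dominant seventh sharp nine sharp five on E♭.
Root: E♭
Major 3rd (3rd): G
Augmented 5th (5th): B
Minor 7th (7th): D♭
Augmented 9th (9th): F♯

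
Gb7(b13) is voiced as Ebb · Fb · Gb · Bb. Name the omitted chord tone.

Db

Gb7(b13) = Gb, Bb, Db, Fb, Ebb. The voicing lacks the 5th (perfect 5th), Db.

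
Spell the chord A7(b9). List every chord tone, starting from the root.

A  C♯  E  G  B♭

A7(b9): dominant seventh flat nine on A.
- root: A
- major 3rd: C♯
- perfect 5th: E
- minor 7th: G
- minor 9th: B♭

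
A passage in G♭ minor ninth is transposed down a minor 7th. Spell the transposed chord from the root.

G-flat down a minor 7th → A-flat. New chord: A-flat minor ninth.
- root: A-flat
- minor 3rd: C-flat
- perfect 5th: E-flat
- minor 7th: G-flat
- major 9th: B-flat

A-flat, C-flat, E-flat, G-flat, B-flat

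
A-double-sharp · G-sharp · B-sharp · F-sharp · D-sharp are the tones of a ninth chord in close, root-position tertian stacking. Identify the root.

Stacking in thirds gives G-sharp – B-sharp – D-sharp – F-sharp – A-double-sharp, so G-sharp is the root — G-sharp dominant seventh sharp nine.

G-sharp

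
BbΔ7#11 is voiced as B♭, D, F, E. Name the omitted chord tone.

A

BbΔ7#11 = B♭, D, F, A, E. The voicing lacks the 7th (major 7th), A.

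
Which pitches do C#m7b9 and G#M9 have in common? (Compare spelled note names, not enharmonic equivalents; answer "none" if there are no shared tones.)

C#m7b9: C# E G# B D
G#M9: G# B# D# F## A#
Common to both → G#.

G#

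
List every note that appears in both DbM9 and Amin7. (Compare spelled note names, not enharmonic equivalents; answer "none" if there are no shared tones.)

C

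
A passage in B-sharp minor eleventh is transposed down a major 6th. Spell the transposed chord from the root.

D# – F# – A# – C# – E# – G#

Transposed root: B# → D# (major 6th down). So we spell D# minor eleventh:
root → D#
3rd (minor 3rd) → F#
5th (perfect 5th) → A#
7th (minor 7th) → C#
9th (major 9th) → E#
11th (perfect 11th) → G#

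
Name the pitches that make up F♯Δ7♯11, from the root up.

F♯Δ7♯11: major seventh sharp eleven on F#.
Root: F#
Major 3rd (3rd): A#
Perfect 5th (5th): C#
Major 7th (7th): E#
Augmented 11th (11th): B#

F#, A#, C#, E#, B#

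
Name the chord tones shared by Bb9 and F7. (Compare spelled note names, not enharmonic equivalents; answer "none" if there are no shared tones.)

Bb9 = B♭, D, F, A♭, C.
F7 = F, A, C, E♭.
Shared: F, C.

F, C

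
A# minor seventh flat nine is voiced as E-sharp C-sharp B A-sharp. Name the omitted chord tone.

G-sharp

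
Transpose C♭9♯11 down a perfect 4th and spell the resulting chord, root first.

Gb, Bb, Db, Fb, Ab, C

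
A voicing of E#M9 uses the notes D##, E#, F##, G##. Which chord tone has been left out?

B#

The full E#M9 chord is E#, G##, B#, D##, F##.
Comparing with the voicing, the perfect 5th (5th) — B# — is absent.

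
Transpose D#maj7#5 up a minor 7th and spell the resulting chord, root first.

C♯ – E♯ – G𝄪 – B♯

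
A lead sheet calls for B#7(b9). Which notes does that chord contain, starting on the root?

B#7(b9) is a dominant seventh flat nine built on B#.
B# — root
D## — major 3rd
F## — perfect 5th
A# — minor 7th
C# — minor 9th

B#  D##  F##  A#  C#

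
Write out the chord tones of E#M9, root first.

E♯, G𝄪, B♯, D𝄪, F𝄪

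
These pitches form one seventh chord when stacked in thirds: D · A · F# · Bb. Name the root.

Arranged so that each adjacent pair is a third by letter name: Bb – D – F# – A.
The bottom of that stack, Bb, is the root (this is Bb augmented major seventh).

Bb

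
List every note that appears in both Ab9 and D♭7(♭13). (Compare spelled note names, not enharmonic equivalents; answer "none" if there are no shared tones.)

A♭

Ab9 = A♭, C, E♭, G♭, B♭.
D♭7(♭13) = D♭, F, A♭, C♭, B𝄫.
Shared: A♭.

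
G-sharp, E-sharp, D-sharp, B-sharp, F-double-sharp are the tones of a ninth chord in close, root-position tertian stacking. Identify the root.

E-sharp

Stacking in thirds gives E-sharp – G-sharp – B-sharp – D-sharp – F-double-sharp, so E-sharp is the root — E-sharp minor ninth.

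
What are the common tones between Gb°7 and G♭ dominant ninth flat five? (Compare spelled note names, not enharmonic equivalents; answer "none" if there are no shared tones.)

Gb, Dbb

Gb°7 = Gb, Bbb, Dbb, Fbb.
G♭ dominant ninth flat five = Gb, Bb, Dbb, Fb, Ab.
Shared: Gb, Dbb.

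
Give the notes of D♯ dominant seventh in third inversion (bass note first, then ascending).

D♯ dominant seventh = D-sharp–F-double-sharp–A-sharp–C-sharp; third inversion → seventh (C-sharp) lowest.

C-sharp  D-sharp  F-double-sharp  A-sharp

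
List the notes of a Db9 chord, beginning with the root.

Db F Ab Cb Eb

Db9: dominant ninth on Db.
- root: Db
- major 3rd: F
- perfect 5th: Ab
- minor 7th: Cb
- major 9th: Eb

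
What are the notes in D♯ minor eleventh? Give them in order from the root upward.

D# – F# – A# – C# – E# – G#

Root D#, quality minor eleventh:
D# — root
F# — minor 3rd
A# — perfect 5th
C# — minor 7th
E# — major 9th
G# — perfect 11th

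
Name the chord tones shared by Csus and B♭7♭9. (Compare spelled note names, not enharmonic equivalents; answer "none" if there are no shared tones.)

F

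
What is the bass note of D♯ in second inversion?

A#

D♯ in root position is D#–F##–A#.
Second inversion places the fifth in the bass, which is A#.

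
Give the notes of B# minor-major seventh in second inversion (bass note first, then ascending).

In root position, B# minor-major seventh is B♯–D♯–F𝄪–A𝄪.
Second inversion puts the fifth (F𝄪) in the bass.

F𝄪, A𝄪, B♯, D♯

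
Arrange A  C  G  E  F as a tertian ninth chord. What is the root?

F

Stacking in thirds gives F – A – C – E – G, so F is the root — F major ninth.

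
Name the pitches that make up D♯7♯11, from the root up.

D#, F##, A#, C#, G##

D♯7♯11 is a dominant seventh sharp eleven built on D#.
D# — root
F## — major 3rd
A# — perfect 5th
C# — minor 7th
G## — augmented 11th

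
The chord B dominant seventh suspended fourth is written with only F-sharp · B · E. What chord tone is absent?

A

The full B dominant seventh suspended fourth chord is B, E, F-sharp, A.
Comparing with the voicing, the minor 7th (7th) — A — is absent.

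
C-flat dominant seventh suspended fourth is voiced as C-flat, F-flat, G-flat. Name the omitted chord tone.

B-double-flat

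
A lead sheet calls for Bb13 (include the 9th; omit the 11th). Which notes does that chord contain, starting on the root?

Root Bb, quality dominant thirteenth:
- root: Bb
- major 3rd: D
- perfect 5th: F
- minor 7th: Ab
- major 9th: C
- major 13th: G

Bb – D – F – Ab – C – G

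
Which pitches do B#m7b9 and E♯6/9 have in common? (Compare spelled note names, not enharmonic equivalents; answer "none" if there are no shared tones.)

B#, F##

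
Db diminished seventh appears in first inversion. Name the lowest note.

F-flat

Db diminished seventh = D-flat–F-flat–A-double-flat–C-double-flat. First inversion → third in the bass = F-flat.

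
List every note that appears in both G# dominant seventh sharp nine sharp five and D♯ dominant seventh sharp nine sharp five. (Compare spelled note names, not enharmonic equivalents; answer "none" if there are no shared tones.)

G# dominant seventh sharp nine sharp five: G-sharp B-sharp D-double-sharp F-sharp A-double-sharp
D♯ dominant seventh sharp nine sharp five: D-sharp F-double-sharp A-double-sharp C-sharp E-double-sharp
Common to both → A-double-sharp.

A-double-sharp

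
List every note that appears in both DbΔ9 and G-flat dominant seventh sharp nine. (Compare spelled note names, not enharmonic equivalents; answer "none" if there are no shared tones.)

Db

DbΔ9: Db F Ab C Eb
G-flat dominant seventh sharp nine: Gb Bb Db Fb A
Common to both → Db.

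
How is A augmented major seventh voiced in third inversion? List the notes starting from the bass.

A augmented major seventh = A–C♯–E♯–G♯; third inversion → seventh (G♯) lowest.

G♯ – A – C♯ – E♯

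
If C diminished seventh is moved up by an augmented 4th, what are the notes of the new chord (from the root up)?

Transposed root: C → F-sharp (augmented 4th up). So we spell F-sharp diminished seventh:
- root: F-sharp
- minor 3rd: A
- diminished 5th: C
- diminished 7th: E-flat

F-sharp, A, C, E-flat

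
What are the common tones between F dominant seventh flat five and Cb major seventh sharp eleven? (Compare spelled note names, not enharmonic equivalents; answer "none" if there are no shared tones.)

F – C-flat – E-flat

F dominant seventh flat five: F A C-flat E-flat
Cb major seventh sharp eleven: C-flat E-flat G-flat B-flat F
Common to both → F, C-flat, E-flat.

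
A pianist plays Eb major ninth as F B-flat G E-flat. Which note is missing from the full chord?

D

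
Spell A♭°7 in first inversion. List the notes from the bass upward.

Cb, Ebb, Gbb, Ab

A♭°7 = Ab–Cb–Ebb–Gbb; first inversion → third (Cb) lowest.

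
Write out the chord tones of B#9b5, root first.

B#9b5 is a dominant ninth flat five built on B♯.
Root: B♯
Major 3rd (3rd): D𝄪
Diminished 5th (5th): F♯
Minor 7th (7th): A♯
Major 9th (9th): C𝄪

B♯ – D𝄪 – F♯ – A♯ – C𝄪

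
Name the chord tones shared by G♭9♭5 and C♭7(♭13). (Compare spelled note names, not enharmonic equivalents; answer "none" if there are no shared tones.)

G♭9♭5 = Gb, Bb, Dbb, Fb, Ab.
C♭7(♭13) = Cb, Eb, Gb, Bbb, Abb.
Shared: Gb.

Gb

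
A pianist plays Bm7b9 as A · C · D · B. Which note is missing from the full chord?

Bm7b9 = B, D, F#, A, C. The voicing lacks the 5th (perfect 5th), F#.

F#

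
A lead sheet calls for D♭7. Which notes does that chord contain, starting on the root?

D♭7 is a dominant seventh built on Db.
Root: Db
Major 3rd (3rd): F
Perfect 5th (5th): Ab
Minor 7th (7th): Cb

Db, F, Ab, Cb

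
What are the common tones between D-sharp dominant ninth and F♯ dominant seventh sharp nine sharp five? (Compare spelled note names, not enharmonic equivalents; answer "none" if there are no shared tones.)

D-sharp dominant ninth = D-sharp, F-double-sharp, A-sharp, C-sharp, E-sharp.
F♯ dominant seventh sharp nine sharp five = F-sharp, A-sharp, C-double-sharp, E, G-double-sharp.
Shared: A-sharp.

A-sharp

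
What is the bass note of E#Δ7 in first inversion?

G𝄪

E#Δ7 in root position is E♯–G𝄪–B♯–D𝄪.
First inversion places the third in the bass, which is G𝄪.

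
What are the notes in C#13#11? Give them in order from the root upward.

C#13#11: dominant thirteenth sharp eleven on C#.
- root: C#
- major 3rd: E#
- perfect 5th: G#
- minor 7th: B
- major 9th: D#
- augmented 11th: F##
- major 13th: A#

C#, E#, G#, B, D#, F##, A#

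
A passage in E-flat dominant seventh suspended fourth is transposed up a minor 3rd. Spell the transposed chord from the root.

G-flat C-flat D-flat F-flat

A minor 3rd up from E-flat is G-flat, so the new chord is G-flat dominant seventh suspended fourth.
G-flat — root
C-flat — perfect 4th
D-flat — perfect 5th
F-flat — minor 7th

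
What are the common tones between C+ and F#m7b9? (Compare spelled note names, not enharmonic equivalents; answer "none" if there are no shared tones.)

C+ = C, E, G#.
F#m7b9 = F#, A, C#, E, G.
Shared: E.

E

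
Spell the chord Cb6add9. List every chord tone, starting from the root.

Cb Eb Gb Ab Db

Cb6add9 is a six-nine built on Cb.
- root: Cb
- major 3rd: Eb
- perfect 5th: Gb
- major 6th: Ab
- major 9th: Db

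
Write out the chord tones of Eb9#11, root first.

Eb9#11: dominant ninth sharp eleven on E♭.
root → E♭
3rd (major 3rd) → G
5th (perfect 5th) → B♭
7th (minor 7th) → D♭
9th (major 9th) → F
11th (augmented 11th) → A

E♭  G  B♭  D♭  F  A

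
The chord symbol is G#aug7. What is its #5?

G#aug7 is built on G#; its 5th is an augmented 5th above the root.
A fifth above G uses the letter D, and the augmented 5th above G# is D##.

D##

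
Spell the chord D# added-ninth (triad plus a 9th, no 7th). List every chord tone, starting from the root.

D# added-ninth: added-ninth on D#.
Root: D#
Major 3rd (3rd): F##
Perfect 5th (5th): A#
Major 9th (9th): E#

D#, F##, A#, E#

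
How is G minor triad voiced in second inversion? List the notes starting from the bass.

D – G – B♭

In root position, G minor triad is G–B♭–D.
Second inversion puts the fifth (D) in the bass.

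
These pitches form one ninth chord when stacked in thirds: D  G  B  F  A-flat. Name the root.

G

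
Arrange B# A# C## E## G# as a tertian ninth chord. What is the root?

A#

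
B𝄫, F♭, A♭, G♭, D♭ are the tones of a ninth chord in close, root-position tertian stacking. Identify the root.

Arranged so that each adjacent pair is a third by letter name: G♭ – B𝄫 – D♭ – F♭ – A♭.
The bottom of that stack, G♭, is the root (this is G♭ minor ninth).

G♭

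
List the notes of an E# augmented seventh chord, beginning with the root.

Root E-sharp, quality augmented seventh:
root → E-sharp
3rd (major 3rd) → G-double-sharp
5th (augmented 5th) → B-double-sharp
7th (minor 7th) → D-sharp

E-sharp, G-double-sharp, B-double-sharp, D-sharp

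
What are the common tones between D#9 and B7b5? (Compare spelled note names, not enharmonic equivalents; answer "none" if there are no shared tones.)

D#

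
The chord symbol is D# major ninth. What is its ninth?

E-sharp

D# major ninth is built on D-sharp; its 9th is a major 9th above the root.
A second above D uses the letter E, and the major 9th above D-sharp is E-sharp.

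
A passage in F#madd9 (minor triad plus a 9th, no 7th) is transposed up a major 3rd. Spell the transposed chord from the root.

A major 3rd up from F# is A#, so the new chord is A# minor added-ninth.
Root: A#
Minor 3rd (3rd): C#
Perfect 5th (5th): E#
Major 9th (9th): B#

A#, C#, E#, B#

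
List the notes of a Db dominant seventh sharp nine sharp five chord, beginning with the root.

D-flat – F – A – C-flat – E

Root D-flat, quality dominant seventh sharp nine sharp five:
- root: D-flat
- major 3rd: F
- augmented 5th: A
- minor 7th: C-flat
- augmented 9th: E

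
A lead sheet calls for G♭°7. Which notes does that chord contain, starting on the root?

Gb, Bbb, Dbb, Fbb

G♭°7 is a diminished seventh built on Gb.
Gb — root
Bbb — minor 3rd
Dbb — diminished 5th
Fbb — diminished 7th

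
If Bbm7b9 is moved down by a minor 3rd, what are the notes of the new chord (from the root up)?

G – Bb – D – F – Ab

Bb down a minor 3rd → G. New chord: G minor seventh flat nine.
- root: G
- minor 3rd: Bb
- perfect 5th: D
- minor 7th: F
- minor 9th: Ab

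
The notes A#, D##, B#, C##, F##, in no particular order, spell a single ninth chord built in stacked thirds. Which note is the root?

Arranged so that each adjacent pair is a third by letter name: B# – D## – F## – A# – C##.
The bottom of that stack, B#, is the root (this is B# dominant ninth).

B#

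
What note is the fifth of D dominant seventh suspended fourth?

A

Root of D dominant seventh suspended fourth = D. The 5th is a perfect 5th: D up a perfect 5th → A.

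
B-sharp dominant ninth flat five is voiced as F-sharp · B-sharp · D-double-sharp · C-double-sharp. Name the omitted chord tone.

A-sharp

B-sharp dominant ninth flat five = B-sharp, D-double-sharp, F-sharp, A-sharp, C-double-sharp. The voicing lacks the 7th (minor 7th), A-sharp.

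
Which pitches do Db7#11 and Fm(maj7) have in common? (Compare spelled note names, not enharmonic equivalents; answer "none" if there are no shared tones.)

Db7#11 = D♭, F, A♭, C♭, G.
Fm(maj7) = F, A♭, C, E.
Shared: F, A♭.

F, A♭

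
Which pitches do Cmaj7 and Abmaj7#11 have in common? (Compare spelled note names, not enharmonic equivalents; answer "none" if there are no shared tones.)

C, G

Cmaj7 = C, E, G, B.
Abmaj7#11 = A♭, C, E♭, G, D.
Shared: C, G.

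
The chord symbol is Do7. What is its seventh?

Cb

Root of Do7 = D. The 7th is a diminished 7th: D up a diminished 7th → Cb.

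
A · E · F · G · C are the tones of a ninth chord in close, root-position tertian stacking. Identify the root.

F

Stacking in thirds gives F – A – C – E – G, so F is the root — F major ninth.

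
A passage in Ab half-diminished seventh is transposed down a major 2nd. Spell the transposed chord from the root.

G♭ – B𝄫 – D𝄫 – F♭

Transposed root: A♭ → G♭ (major 2nd down). So we spell G♭ half-diminished seventh:
G♭ — root
B𝄫 — minor 3rd
D𝄫 — diminished 5th
F♭ — minor 7th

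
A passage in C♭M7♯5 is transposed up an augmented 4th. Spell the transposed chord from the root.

F, A, C♯, E

An augmented 4th up from C♭ is F, so the new chord is F augmented major seventh.
F — root
A — major 3rd
C♯ — augmented 5th
E — major 7th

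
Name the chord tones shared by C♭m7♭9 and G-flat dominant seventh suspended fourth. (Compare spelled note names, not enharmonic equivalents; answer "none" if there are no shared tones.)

C♭  G♭

C♭m7♭9 = C♭, E𝄫, G♭, B𝄫, D𝄫.
G-flat dominant seventh suspended fourth = G♭, C♭, D♭, F♭.
Shared: C♭, G♭.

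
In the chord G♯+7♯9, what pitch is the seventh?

Root of G♯+7♯9 = G#. The 7th is a minor 7th: G# up a minor 7th → F#.

F#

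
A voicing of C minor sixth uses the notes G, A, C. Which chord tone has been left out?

C minor sixth = C, E-flat, G, A. The voicing lacks the 3rd (minor 3rd), E-flat.

E-flat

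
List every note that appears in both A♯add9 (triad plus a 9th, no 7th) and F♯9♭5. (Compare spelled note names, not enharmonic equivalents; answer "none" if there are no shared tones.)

A#

A♯add9 = A#, C##, E#, B#.
F♯9♭5 = F#, A#, C, E, G#.
Shared: A#.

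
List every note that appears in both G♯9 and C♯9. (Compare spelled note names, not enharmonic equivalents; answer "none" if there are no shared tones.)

G♯9: G# B# D# F# A#
C♯9: C# E# G# B D#
Common to both → G#, D#.

G#  D#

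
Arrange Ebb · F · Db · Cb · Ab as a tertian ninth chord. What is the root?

Db

Arranged so that each adjacent pair is a third by letter name: Db – F – Ab – Cb – Ebb.
The bottom of that stack, Db, is the root (this is Db dominant seventh flat nine).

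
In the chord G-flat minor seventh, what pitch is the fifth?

Root of G-flat minor seventh = G-flat. The 5th is a perfect 5th: G-flat up a perfect 5th → D-flat.

D-flat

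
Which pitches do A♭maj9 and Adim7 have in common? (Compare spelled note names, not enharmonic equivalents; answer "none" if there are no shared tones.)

C, Eb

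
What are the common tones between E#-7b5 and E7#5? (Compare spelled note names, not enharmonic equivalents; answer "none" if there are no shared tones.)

G#

E#-7b5: E# G# B D#
E7#5: E G# B# D
Common to both → G#.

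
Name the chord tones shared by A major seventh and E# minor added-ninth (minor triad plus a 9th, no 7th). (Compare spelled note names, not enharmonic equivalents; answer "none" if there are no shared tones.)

G-sharp

A major seventh = A, C-sharp, E, G-sharp.
E# minor added-ninth = E-sharp, G-sharp, B-sharp, F-double-sharp.
Shared: G-sharp.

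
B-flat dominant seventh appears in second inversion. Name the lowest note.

F

B-flat dominant seventh = B-flat–D–F–A-flat. Second inversion → fifth in the bass = F.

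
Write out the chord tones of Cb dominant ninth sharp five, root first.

Cb  Eb  G  Bbb  Db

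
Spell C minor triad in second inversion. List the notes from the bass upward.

G, C, Eb

In root position, C minor triad is C–Eb–G.
Second inversion puts the fifth (G) in the bass.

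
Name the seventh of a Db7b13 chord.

Root of Db7b13 = D♭. The 7th is a minor 7th: D♭ up a minor 7th → C♭.

C♭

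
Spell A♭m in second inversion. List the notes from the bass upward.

Eb Ab Cb

A♭m = Ab–Cb–Eb; second inversion → fifth (Eb) lowest.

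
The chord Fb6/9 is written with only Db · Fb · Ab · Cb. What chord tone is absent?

Gb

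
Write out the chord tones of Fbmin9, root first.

Fb, Abb, Cb, Ebb, Gb

Fbmin9 is a minor ninth built on Fb.
root → Fb
3rd (minor 3rd) → Abb
5th (perfect 5th) → Cb
7th (minor 7th) → Ebb
9th (major 9th) → Gb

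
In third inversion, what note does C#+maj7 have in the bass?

C#+maj7 = C♯–E♯–G𝄪–B♯. Third inversion → seventh in the bass = B♯.

B♯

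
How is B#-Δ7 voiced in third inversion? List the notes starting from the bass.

In root position, B#-Δ7 is B♯–D♯–F𝄪–A𝄪.
Third inversion puts the seventh (A𝄪) in the bass.

A𝄪  B♯  D♯  F𝄪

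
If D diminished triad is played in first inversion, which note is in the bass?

D diminished triad in root position is D–F–Ab.
First inversion places the third in the bass, which is F.

F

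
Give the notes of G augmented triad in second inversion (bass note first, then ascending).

D-sharp G B

G augmented triad = G–B–D-sharp; second inversion → fifth (D-sharp) lowest.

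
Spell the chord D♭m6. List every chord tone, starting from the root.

D♭m6: minor sixth on Db.
Db — root
Fb — minor 3rd
Ab — perfect 5th
Bb — major 6th

Db – Fb – Ab – Bb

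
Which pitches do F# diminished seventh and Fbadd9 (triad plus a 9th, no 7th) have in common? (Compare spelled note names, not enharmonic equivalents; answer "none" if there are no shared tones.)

F# diminished seventh = F♯, A, C, E♭.
Fbadd9 = F♭, A♭, C♭, G♭.
Shared: none.

none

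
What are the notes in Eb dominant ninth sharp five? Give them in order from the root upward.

Eb, G, B, Db, F

Eb dominant ninth sharp five: dominant ninth sharp five on Eb.
- root: Eb
- major 3rd: G
- augmented 5th: B
- minor 7th: Db
- major 9th: F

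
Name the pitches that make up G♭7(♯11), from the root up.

Root Gb, quality dominant seventh sharp eleven:
Gb — root
Bb — major 3rd
Db — perfect 5th
Fb — minor 7th
C — augmented 11th

Gb Bb Db Fb C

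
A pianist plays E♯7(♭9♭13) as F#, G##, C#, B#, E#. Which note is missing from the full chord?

The full E♯7(♭9♭13) chord is E#, G##, B#, D#, F#, C#.
Comparing with the voicing, the minor 7th (7th) — D# — is absent.

D#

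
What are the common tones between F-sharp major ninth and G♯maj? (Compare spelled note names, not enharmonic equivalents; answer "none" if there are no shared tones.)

F-sharp major ninth: F# A# C# E# G#
G♯maj: G# B# D#
Common to both → G#.

G#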